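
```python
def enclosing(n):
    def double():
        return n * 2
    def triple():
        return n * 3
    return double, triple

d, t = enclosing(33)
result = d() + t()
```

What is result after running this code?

Step 1: Both closures capture the same n = 33.
Step 2: d() = 33 * 2 = 66, t() = 33 * 3 = 99.
Step 3: result = 66 + 99 = 165

The answer is 165.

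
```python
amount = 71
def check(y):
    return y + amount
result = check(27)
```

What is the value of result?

Step 1: amount = 71 is defined globally.
Step 2: check(27) uses parameter y = 27 and looks up amount from global scope = 71.
Step 3: result = 27 + 71 = 98

The answer is 98.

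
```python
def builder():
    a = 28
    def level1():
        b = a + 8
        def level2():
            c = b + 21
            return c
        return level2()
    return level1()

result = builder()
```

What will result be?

Step 1: a = 28. b = a + 8 = 36.
Step 2: c = b + 21 = 36 + 21 = 57.
Step 3: result = 57

The answer is 57.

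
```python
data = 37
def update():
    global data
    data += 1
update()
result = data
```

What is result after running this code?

Step 1: data = 37 globally.
Step 2: update() modifies global data: data += 1 = 38.
Step 3: result = 38

The answer is 38.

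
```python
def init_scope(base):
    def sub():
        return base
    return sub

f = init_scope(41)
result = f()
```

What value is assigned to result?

Step 1: init_scope(41) creates closure capturing base = 41.
Step 2: f() returns the captured base = 41.
Step 3: result = 41

The answer is 41.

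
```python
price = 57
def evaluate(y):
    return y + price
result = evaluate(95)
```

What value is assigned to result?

Step 1: price = 57 is defined globally.
Step 2: evaluate(95) uses parameter y = 95 and looks up price from global scope = 57.
Step 3: result = 95 + 57 = 152

The answer is 152.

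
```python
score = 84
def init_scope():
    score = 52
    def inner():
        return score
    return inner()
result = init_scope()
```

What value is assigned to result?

Step 1: score = 84 globally, but init_scope() defines score = 52 locally.
Step 2: inner() looks up score. Not in local scope, so checks enclosing scope (init_scope) and finds score = 52.
Step 3: result = 52

The answer is 52.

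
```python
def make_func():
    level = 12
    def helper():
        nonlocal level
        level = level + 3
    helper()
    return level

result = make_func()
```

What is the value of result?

Step 1: make_func() sets level = 12.
Step 2: helper() uses nonlocal to modify level in make_func's scope: level = 12 + 3 = 15.
Step 3: make_func() returns the modified level = 15

The answer is 15.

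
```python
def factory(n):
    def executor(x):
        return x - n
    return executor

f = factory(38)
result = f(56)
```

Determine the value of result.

Step 1: factory(38) creates a closure capturing n = 38.
Step 2: f(56) computes 56 - 38 = 18.
Step 3: result = 18

The answer is 18.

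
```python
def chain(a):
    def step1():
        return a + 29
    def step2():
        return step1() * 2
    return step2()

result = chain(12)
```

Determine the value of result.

Step 1: chain(12) captures a = 12.
Step 2: step2() calls step1() which returns 12 + 29 = 41.
Step 3: step2() returns 41 * 2 = 82

The answer is 82.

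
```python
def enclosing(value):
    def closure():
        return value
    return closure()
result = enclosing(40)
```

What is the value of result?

Step 1: enclosing(40) binds parameter value = 40.
Step 2: closure() looks up value in enclosing scope and finds the parameter value = 40.
Step 3: result = 40

The answer is 40.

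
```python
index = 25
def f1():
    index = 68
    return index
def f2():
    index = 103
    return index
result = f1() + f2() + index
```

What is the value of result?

Step 1: Each function shadows global index with its own local.
Step 2: f1() returns 68, f2() returns 103.
Step 3: Global index = 25 is unchanged. result = 68 + 103 + 25 = 196

The answer is 196.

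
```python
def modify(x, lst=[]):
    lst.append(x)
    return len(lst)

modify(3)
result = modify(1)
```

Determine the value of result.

Step 1: Mutable default list persists between calls.
Step 2: First call: lst = [3], len = 1. Second call: lst = [3, 1], len = 2.
Step 3: result = 2

The answer is 2.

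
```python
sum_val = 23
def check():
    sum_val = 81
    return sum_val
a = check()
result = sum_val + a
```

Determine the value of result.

Step 1: Global sum_val = 23. check() returns local sum_val = 81.
Step 2: a = 81. Global sum_val still = 23.
Step 3: result = 23 + 81 = 104

The answer is 104.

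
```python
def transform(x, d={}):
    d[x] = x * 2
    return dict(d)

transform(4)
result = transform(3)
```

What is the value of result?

Step 1: Mutable default dict is shared across calls.
Step 2: First call adds 4: 8. Second call adds 3: 6.
Step 3: result = {4: 8, 3: 6}

The answer is {4: 8, 3: 6}.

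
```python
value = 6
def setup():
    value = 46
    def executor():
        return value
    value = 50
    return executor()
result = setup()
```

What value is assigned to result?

Step 1: setup() sets value = 46, then later value = 50.
Step 2: executor() is called after value is reassigned to 50. Closures capture variables by reference, not by value.
Step 3: result = 50

The answer is 50.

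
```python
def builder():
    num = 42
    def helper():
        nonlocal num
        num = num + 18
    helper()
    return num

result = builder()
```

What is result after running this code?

Step 1: builder() sets num = 42.
Step 2: helper() uses nonlocal to modify num in builder's scope: num = 42 + 18 = 60.
Step 3: builder() returns the modified num = 60

The answer is 60.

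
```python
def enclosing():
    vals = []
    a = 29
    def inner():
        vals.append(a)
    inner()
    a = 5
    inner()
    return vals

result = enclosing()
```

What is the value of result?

Step 1: a = 29. inner() appends current a to vals.
Step 2: First inner(): appends 29. Then a = 5.
Step 3: Second inner(): appends 5 (closure sees updated a). result = [29, 5]

The answer is [29, 5].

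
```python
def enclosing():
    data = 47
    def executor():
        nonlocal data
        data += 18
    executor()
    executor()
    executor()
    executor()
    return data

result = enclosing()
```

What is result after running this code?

Step 1: data starts at 47.
Step 2: executor() is called 4 times, each adding 18.
Step 3: data = 47 + 18 * 4 = 119

The answer is 119.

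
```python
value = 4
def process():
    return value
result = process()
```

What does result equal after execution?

Step 1: value = 4 is defined in the global scope.
Step 2: process() looks up value. No local value exists, so Python checks the global scope via LEGB rule and finds value = 4.
Step 3: result = 4

The answer is 4.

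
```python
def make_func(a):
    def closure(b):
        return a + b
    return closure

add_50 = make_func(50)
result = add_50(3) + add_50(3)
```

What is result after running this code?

Step 1: add_50 captures a = 50.
Step 2: add_50(3) = 50 + 3 = 53, called twice.
Step 3: result = 53 + 53 = 106

The answer is 106.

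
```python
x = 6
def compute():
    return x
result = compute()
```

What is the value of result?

Step 1: x = 6 is defined in the global scope.
Step 2: compute() looks up x. No local x exists, so Python checks the global scope via LEGB rule and finds x = 6.
Step 3: result = 6

The answer is 6.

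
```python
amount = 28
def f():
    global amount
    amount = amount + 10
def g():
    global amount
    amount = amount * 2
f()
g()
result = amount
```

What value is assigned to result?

Step 1: amount = 28.
Step 2: f() adds 10: amount = 28 + 10 = 38.
Step 3: g() doubles: amount = 38 * 2 = 76.
Step 4: result = 76

The answer is 76.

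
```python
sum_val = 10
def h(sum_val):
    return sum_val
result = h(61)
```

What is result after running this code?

Step 1: Global sum_val = 10.
Step 2: h(61) takes parameter sum_val = 61, which shadows the global.
Step 3: result = 61

The answer is 61.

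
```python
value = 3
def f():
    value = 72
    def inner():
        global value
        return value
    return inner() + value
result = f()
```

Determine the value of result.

Step 1: Global value = 3. f() shadows with local value = 72.
Step 2: inner() uses global keyword, so inner() returns global value = 3.
Step 3: f() returns 3 + 72 = 75

The answer is 75.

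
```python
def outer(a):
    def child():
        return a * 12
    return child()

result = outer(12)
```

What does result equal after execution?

Step 1: outer(12) binds parameter a = 12.
Step 2: child() accesses a = 12 from enclosing scope.
Step 3: result = 12 * 12 = 144

The answer is 144.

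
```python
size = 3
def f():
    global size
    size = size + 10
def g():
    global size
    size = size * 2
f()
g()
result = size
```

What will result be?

Step 1: size = 3.
Step 2: f() adds 10: size = 3 + 10 = 13.
Step 3: g() doubles: size = 13 * 2 = 26.
Step 4: result = 26

The answer is 26.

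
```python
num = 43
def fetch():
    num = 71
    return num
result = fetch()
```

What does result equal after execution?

Step 1: Global num = 43.
Step 2: fetch() creates local num = 71, shadowing the global.
Step 3: Returns local num = 71. result = 71

The answer is 71.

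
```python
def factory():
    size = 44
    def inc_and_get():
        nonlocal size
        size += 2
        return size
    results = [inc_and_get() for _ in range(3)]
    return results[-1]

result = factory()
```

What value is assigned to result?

Step 1: size = 44.
Step 2: Three calls to inc_and_get(), each adding 2.
Step 3: Last value = 44 + 2 * 3 = 50

The answer is 50.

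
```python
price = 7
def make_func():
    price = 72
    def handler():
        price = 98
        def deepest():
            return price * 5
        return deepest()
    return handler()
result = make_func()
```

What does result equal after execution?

Step 1: deepest() looks up price through LEGB: not local, finds price = 98 in enclosing handler().
Step 2: Returns 98 * 5 = 490.
Step 3: result = 490

The answer is 490.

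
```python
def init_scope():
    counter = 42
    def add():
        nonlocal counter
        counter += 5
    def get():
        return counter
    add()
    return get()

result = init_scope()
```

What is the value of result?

Step 1: counter = 42. add() modifies it via nonlocal, get() reads it.
Step 2: add() makes counter = 42 + 5 = 47.
Step 3: get() returns 47. result = 47

The answer is 47.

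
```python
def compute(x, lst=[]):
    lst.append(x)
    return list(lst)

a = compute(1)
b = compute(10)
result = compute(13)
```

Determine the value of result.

Step 1: Default list is shared. list() creates copies for return values.
Step 2: Internal list grows: [1] -> [1, 10] -> [1, 10, 13].
Step 3: result = [1, 10, 13]

The answer is [1, 10, 13].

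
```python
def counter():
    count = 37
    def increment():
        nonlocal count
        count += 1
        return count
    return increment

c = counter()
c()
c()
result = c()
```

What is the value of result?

Step 1: counter() creates closure with count = 37.
Step 2: Each c() call increments count via nonlocal. After 3 calls: 37 + 3 = 40.
Step 3: result = 40

The answer is 40.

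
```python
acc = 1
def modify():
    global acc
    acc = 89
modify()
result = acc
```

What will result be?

Step 1: acc = 1 globally.
Step 2: modify() declares global acc and sets it to 89.
Step 3: After modify(), global acc = 89. result = 89

The answer is 89.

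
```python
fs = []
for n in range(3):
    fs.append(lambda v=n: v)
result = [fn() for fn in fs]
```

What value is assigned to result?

Step 1: Default arg v=n captures n at each iteration.
Step 2: Each lambda has its own default: 0, 1, ..., 2.
Step 3: result = [0, 1, 2]

The answer is [0, 1, 2].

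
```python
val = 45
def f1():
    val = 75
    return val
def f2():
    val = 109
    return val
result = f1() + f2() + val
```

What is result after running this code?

Step 1: Each function shadows global val with its own local.
Step 2: f1() returns 75, f2() returns 109.
Step 3: Global val = 45 is unchanged. result = 75 + 109 + 45 = 229

The answer is 229.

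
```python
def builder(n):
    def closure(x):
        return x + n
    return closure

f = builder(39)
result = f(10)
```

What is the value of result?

Step 1: builder(39) creates a closure that captures n = 39.
Step 2: f(10) calls the closure with x = 10, returning 10 + 39 = 49.
Step 3: result = 49

The answer is 49.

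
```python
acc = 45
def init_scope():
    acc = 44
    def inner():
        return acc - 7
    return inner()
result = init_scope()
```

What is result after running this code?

Step 1: init_scope() shadows global acc with acc = 44.
Step 2: inner() finds acc = 44 in enclosing scope, computes 44 - 7 = 37.
Step 3: result = 37

The answer is 37.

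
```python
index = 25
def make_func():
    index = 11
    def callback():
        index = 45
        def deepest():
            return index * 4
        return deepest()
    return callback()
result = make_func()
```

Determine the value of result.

Step 1: deepest() looks up index through LEGB: not local, finds index = 45 in enclosing callback().
Step 2: Returns 45 * 4 = 180.
Step 3: result = 180

The answer is 180.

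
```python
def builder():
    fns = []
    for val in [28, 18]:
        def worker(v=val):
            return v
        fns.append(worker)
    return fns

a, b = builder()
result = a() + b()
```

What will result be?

Step 1: Default argument v=val captures val at each iteration.
Step 2: a() returns 28 (captured at first iteration), b() returns 18 (captured at second).
Step 3: result = 28 + 18 = 46

The answer is 46.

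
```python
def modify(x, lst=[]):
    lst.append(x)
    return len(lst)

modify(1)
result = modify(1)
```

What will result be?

Step 1: Mutable default list persists between calls.
Step 2: First call: lst = [1], len = 1. Second call: lst = [1, 1], len = 2.
Step 3: result = 2

The answer is 2.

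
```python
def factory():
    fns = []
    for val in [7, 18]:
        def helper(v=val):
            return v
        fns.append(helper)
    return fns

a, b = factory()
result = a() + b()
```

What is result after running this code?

Step 1: Default argument v=val captures val at each iteration.
Step 2: a() returns 7 (captured at first iteration), b() returns 18 (captured at second).
Step 3: result = 7 + 18 = 25

The answer is 25.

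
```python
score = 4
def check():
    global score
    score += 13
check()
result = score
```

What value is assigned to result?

Step 1: score = 4 globally.
Step 2: check() modifies global score: score += 13 = 17.
Step 3: result = 17

The answer is 17.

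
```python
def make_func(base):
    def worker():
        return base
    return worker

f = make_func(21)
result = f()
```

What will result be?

Step 1: make_func(21) creates closure capturing base = 21.
Step 2: f() returns the captured base = 21.
Step 3: result = 21

The answer is 21.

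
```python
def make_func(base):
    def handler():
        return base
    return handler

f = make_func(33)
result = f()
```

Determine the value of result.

Step 1: make_func(33) creates closure capturing base = 33.
Step 2: f() returns the captured base = 33.
Step 3: result = 33

The answer is 33.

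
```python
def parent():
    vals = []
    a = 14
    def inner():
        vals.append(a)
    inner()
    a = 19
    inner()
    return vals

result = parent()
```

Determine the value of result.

Step 1: a = 14. inner() appends current a to vals.
Step 2: First inner(): appends 14. Then a = 19.
Step 3: Second inner(): appends 19 (closure sees updated a). result = [14, 19]

The answer is [14, 19].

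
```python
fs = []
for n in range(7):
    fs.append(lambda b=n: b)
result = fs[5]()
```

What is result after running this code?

Step 1: Default argument b=n captures n's value at each iteration.
Step 2: fs[5] captured b = 5 when n was 5.
Step 3: result = 5

The answer is 5.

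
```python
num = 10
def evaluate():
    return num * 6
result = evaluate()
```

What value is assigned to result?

Step 1: num = 10 is defined globally.
Step 2: evaluate() looks up num from global scope = 10, then computes 10 * 6 = 60.
Step 3: result = 60

The answer is 60.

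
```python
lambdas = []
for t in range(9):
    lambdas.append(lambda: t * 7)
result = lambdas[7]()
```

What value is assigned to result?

Step 1: All lambdas reference the same variable t (late binding).
Step 2: After the loop, t = 8. Every lambda returns t * 7.
Step 3: lambdas[7]() = 8 * 7 = 56

The answer is 56.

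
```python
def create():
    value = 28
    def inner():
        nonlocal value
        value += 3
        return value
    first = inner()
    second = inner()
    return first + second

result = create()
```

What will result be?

Step 1: value starts at 28.
Step 2: First call: value = 28 + 3 = 31, returns 31.
Step 3: Second call: value = 31 + 3 = 34, returns 34.
Step 4: result = 31 + 34 = 65

The answer is 65.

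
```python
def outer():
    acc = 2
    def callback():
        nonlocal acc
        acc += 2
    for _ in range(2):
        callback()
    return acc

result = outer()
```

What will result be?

Step 1: acc = 2.
Step 2: callback() is called 2 times in a loop, each adding 2 via nonlocal.
Step 3: acc = 2 + 2 * 2 = 6

The answer is 6.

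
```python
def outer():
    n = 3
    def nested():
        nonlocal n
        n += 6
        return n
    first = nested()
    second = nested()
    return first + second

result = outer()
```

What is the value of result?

Step 1: n starts at 3.
Step 2: First call: n = 3 + 6 = 9, returns 9.
Step 3: Second call: n = 9 + 6 = 15, returns 15.
Step 4: result = 9 + 15 = 24

The answer is 24.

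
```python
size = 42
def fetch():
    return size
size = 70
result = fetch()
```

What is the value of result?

Step 1: size is first set to 42, then reassigned to 70.
Step 2: fetch() is called after the reassignment, so it looks up the current global size = 70.
Step 3: result = 70

The answer is 70.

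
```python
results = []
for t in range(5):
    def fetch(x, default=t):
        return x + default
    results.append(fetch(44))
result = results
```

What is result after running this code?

Step 1: Default argument default=t is evaluated at function definition time.
Step 2: Each iteration creates fetch with default = current t value.
Step 3: fetch(44) returns 44 + default. results = [44, 45, 46, 47, 48]

The answer is [44, 45, 46, 47, 48].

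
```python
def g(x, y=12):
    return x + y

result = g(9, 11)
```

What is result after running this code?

Step 1: g(9, 11) overrides default y with 11.
Step 2: Returns 9 + 11 = 20.
Step 3: result = 20

The answer is 20.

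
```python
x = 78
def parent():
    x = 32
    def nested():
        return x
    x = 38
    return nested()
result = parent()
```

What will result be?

Step 1: parent() sets x = 32, then later x = 38.
Step 2: nested() is called after x is reassigned to 38. Closures capture variables by reference, not by value.
Step 3: result = 38

The answer is 38.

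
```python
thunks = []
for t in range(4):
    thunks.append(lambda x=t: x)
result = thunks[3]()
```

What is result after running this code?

Step 1: Default argument x=t captures t's value at each iteration.
Step 2: thunks[3] captured x = 3 when t was 3.
Step 3: result = 3

The answer is 3.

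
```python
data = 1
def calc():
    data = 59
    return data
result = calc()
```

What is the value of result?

Step 1: Global data = 1.
Step 2: calc() creates local data = 59, shadowing the global.
Step 3: Returns local data = 59. result = 59

The answer is 59.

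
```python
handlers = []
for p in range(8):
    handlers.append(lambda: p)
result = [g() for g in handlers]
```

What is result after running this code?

Step 1: All 8 lambdas share the same variable p.
Step 2: After the loop, p = 7.
Step 3: Each call returns 7. result = [7, 7, 7, 7, 7, 7, 7, 7]

The answer is [7, 7, 7, 7, 7, 7, 7, 7].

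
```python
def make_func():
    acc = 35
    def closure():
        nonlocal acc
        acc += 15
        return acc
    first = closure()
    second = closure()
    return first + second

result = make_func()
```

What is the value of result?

Step 1: acc starts at 35.
Step 2: First call: acc = 35 + 15 = 50, returns 50.
Step 3: Second call: acc = 50 + 15 = 65, returns 65.
Step 4: result = 50 + 65 = 115

The answer is 115.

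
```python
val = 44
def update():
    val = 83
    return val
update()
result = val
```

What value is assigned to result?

Step 1: val = 44 globally.
Step 2: update() creates a LOCAL val = 83 (no global keyword!).
Step 3: The global val is unchanged. result = 44

The answer is 44.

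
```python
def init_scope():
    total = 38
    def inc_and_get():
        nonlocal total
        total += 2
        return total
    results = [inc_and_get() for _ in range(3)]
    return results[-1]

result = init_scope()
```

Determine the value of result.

Step 1: total = 38.
Step 2: Three calls to inc_and_get(), each adding 2.
Step 3: Last value = 38 + 2 * 3 = 44

The answer is 44.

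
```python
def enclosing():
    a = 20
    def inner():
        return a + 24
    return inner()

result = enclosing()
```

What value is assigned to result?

Step 1: enclosing() defines a = 20.
Step 2: inner() reads a = 20 from enclosing scope, returns 20 + 24 = 44.
Step 3: result = 44

The answer is 44.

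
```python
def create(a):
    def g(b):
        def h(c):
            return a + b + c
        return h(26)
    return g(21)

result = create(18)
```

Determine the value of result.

Step 1: a = 18, b = 21, c = 26 across three nested scopes.
Step 2: h() accesses all three via LEGB rule.
Step 3: result = 18 + 21 + 26 = 65

The answer is 65.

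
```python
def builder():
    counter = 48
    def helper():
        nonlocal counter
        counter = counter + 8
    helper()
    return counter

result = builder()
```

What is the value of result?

Step 1: builder() sets counter = 48.
Step 2: helper() uses nonlocal to modify counter in builder's scope: counter = 48 + 8 = 56.
Step 3: builder() returns the modified counter = 56

The answer is 56.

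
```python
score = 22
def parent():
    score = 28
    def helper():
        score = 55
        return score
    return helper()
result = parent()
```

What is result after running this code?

Step 1: Three scopes define score: global (22), parent (28), helper (55).
Step 2: helper() has its own local score = 55, which shadows both enclosing and global.
Step 3: result = 55 (local wins in LEGB)

The answer is 55.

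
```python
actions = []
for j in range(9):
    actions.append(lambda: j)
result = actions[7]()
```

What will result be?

Step 1: The loop creates 9 lambdas, all referencing the same variable j.
Step 2: After the loop, j = 8 (final value).
Step 3: actions[7]() looks up j at call time and finds 8. This is the late binding gotcha. result = 8

The answer is 8.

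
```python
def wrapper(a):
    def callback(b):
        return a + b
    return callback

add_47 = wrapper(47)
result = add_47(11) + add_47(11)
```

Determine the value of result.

Step 1: add_47 captures a = 47.
Step 2: add_47(11) = 47 + 11 = 58, called twice.
Step 3: result = 58 + 58 = 116

The answer is 116.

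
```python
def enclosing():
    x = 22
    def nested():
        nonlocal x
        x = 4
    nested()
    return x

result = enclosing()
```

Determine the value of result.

Step 1: enclosing() sets x = 22.
Step 2: nested() uses nonlocal to reassign x = 4.
Step 3: result = 4

The answer is 4.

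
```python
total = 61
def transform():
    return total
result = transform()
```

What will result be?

Step 1: total = 61 is defined in the global scope.
Step 2: transform() looks up total. No local total exists, so Python checks the global scope via LEGB rule and finds total = 61.
Step 3: result = 61

The answer is 61.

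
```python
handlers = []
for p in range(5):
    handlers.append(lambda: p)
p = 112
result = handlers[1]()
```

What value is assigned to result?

Step 1: Lambdas capture the variable p by reference, not by value.
Step 2: After the loop, p is reassigned to 112.
Step 3: handlers[1]() looks up the current p = 112. result = 112

The answer is 112.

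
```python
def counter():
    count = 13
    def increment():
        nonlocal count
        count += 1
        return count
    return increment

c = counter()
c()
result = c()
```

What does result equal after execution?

Step 1: counter() creates closure with count = 13.
Step 2: Each c() call increments count via nonlocal. After 2 calls: 13 + 2 = 15.
Step 3: result = 15

The answer is 15.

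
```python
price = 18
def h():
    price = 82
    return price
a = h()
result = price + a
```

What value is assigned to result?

Step 1: Global price = 18. h() returns local price = 82.
Step 2: a = 82. Global price still = 18.
Step 3: result = 18 + 82 = 100

The answer is 100.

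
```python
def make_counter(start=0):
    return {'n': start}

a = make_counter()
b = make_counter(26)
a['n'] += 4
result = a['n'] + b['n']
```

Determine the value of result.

Step 1: make_counter() returns a new dict each call (immutable default 0).
Step 2: a = {'n': 0}, b = {'n': 26}.
Step 3: a['n'] += 4 = 4. result = 4 + 26 = 30

The answer is 30.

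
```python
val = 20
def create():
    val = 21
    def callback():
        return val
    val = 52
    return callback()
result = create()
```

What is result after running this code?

Step 1: create() sets val = 21, then later val = 52.
Step 2: callback() is called after val is reassigned to 52. Closures capture variables by reference, not by value.
Step 3: result = 52

The answer is 52.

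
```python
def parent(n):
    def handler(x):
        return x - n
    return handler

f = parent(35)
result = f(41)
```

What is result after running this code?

Step 1: parent(35) creates a closure capturing n = 35.
Step 2: f(41) computes 41 - 35 = 6.
Step 3: result = 6

The answer is 6.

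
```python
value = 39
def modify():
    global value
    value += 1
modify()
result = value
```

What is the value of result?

Step 1: value = 39 globally.
Step 2: modify() modifies global value: value += 1 = 40.
Step 3: result = 40

The answer is 40.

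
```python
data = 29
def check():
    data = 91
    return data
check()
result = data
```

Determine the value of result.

Step 1: data = 29 globally.
Step 2: check() creates a LOCAL data = 91 (no global keyword!).
Step 3: The global data is unchanged. result = 29

The answer is 29.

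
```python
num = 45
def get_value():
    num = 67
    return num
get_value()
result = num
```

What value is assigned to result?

Step 1: num = 45 globally.
Step 2: get_value() creates a LOCAL num = 67 (no global keyword!).
Step 3: The global num is unchanged. result = 45

The answer is 45.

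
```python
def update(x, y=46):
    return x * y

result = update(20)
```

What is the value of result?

Step 1: update(20) uses default y = 46.
Step 2: Returns 20 * 46 = 920.
Step 3: result = 920

The answer is 920.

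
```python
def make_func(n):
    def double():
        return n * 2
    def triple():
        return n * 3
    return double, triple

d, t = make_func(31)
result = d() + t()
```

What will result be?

Step 1: Both closures capture the same n = 31.
Step 2: d() = 31 * 2 = 62, t() = 31 * 3 = 93.
Step 3: result = 62 + 93 = 155

The answer is 155.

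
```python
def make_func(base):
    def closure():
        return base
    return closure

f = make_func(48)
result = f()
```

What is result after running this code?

Step 1: make_func(48) creates closure capturing base = 48.
Step 2: f() returns the captured base = 48.
Step 3: result = 48

The answer is 48.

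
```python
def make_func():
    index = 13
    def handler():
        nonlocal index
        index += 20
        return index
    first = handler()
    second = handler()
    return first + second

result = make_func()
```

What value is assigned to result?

Step 1: index starts at 13.
Step 2: First call: index = 13 + 20 = 33, returns 33.
Step 3: Second call: index = 33 + 20 = 53, returns 53.
Step 4: result = 33 + 53 = 86

The answer is 86.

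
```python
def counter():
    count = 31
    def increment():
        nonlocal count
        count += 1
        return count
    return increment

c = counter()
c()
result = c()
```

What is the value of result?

Step 1: counter() creates closure with count = 31.
Step 2: Each c() call increments count via nonlocal. After 2 calls: 31 + 2 = 33.
Step 3: result = 33

The answer is 33.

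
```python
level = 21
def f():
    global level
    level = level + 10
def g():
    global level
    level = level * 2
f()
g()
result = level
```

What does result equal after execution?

Step 1: level = 21.
Step 2: f() adds 10: level = 21 + 10 = 31.
Step 3: g() doubles: level = 31 * 2 = 62.
Step 4: result = 62

The answer is 62.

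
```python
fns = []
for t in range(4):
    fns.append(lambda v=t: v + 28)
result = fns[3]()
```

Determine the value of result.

Step 1: Default argument v=t captures t's value at definition time.
Step 2: fns[3] was defined when t = 3, so v defaults to 3.
Step 3: result = 3 + 28 = 31 (default arg fixes the late binding issue)

The answer is 31.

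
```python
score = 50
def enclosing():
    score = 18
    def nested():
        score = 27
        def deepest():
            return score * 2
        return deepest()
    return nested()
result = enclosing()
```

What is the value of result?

Step 1: deepest() looks up score through LEGB: not local, finds score = 27 in enclosing nested().
Step 2: Returns 27 * 2 = 54.
Step 3: result = 54

The answer is 54.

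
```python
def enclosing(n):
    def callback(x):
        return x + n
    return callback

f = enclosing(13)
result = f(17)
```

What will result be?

Step 1: enclosing(13) creates a closure that captures n = 13.
Step 2: f(17) calls the closure with x = 17, returning 17 + 13 = 30.
Step 3: result = 30

The answer is 30.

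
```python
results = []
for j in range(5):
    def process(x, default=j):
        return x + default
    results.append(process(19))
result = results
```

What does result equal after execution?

Step 1: Default argument default=j is evaluated at function definition time.
Step 2: Each iteration creates process with default = current j value.
Step 3: process(19) returns 19 + default. results = [19, 20, 21, 22, 23]

The answer is [19, 20, 21, 22, 23].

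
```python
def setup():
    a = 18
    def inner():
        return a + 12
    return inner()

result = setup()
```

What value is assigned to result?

Step 1: setup() defines a = 18.
Step 2: inner() reads a = 18 from enclosing scope, returns 18 + 12 = 30.
Step 3: result = 30

The answer is 30.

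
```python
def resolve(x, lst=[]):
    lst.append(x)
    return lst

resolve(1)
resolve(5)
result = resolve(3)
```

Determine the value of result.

Step 1: Mutable default argument gotcha! The list [] is created once.
Step 2: Each call appends to the SAME list: [1], [1, 5], [1, 5, 3].
Step 3: result = [1, 5, 3]

The answer is [1, 5, 3].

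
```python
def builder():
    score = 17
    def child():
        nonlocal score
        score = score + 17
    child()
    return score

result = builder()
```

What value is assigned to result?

Step 1: builder() sets score = 17.
Step 2: child() uses nonlocal to modify score in builder's scope: score = 17 + 17 = 34.
Step 3: builder() returns the modified score = 34

The answer is 34.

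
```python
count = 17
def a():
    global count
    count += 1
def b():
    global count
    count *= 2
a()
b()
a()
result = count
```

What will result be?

Step 1: count = 17.
Step 2: a(): count = 17 + 1 = 18.
Step 3: b(): count = 18 * 2 = 36.
Step 4: a(): count = 36 + 1 = 37

The answer is 37.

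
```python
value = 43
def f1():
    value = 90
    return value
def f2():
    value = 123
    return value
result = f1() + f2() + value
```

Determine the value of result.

Step 1: Each function shadows global value with its own local.
Step 2: f1() returns 90, f2() returns 123.
Step 3: Global value = 43 is unchanged. result = 90 + 123 + 43 = 256

The answer is 256.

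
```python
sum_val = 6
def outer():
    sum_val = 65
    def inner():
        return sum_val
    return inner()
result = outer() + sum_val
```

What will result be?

Step 1: Global sum_val = 6. outer() shadows with sum_val = 65.
Step 2: inner() returns enclosing sum_val = 65. outer() = 65.
Step 3: result = 65 + global sum_val (6) = 71

The answer is 71.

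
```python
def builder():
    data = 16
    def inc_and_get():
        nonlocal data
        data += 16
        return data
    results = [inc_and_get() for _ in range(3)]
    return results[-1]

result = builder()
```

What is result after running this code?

Step 1: data = 16.
Step 2: Three calls to inc_and_get(), each adding 16.
Step 3: Last value = 16 + 16 * 3 = 64

The answer is 64.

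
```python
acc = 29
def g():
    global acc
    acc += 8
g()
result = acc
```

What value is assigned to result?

Step 1: acc = 29 globally.
Step 2: g() modifies global acc: acc += 8 = 37.
Step 3: result = 37

The answer is 37.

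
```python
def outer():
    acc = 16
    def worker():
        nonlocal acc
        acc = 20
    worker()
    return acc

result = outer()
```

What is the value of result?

Step 1: outer() sets acc = 16.
Step 2: worker() uses nonlocal to reassign acc = 20.
Step 3: result = 20

The answer is 20.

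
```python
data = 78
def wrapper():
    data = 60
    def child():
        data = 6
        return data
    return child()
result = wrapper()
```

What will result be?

Step 1: Three scopes define data: global (78), wrapper (60), child (6).
Step 2: child() has its own local data = 6, which shadows both enclosing and global.
Step 3: result = 6 (local wins in LEGB)

The answer is 6.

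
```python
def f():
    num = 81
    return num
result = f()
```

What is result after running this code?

Step 1: f() defines num = 81 in its local scope.
Step 2: return num finds the local variable num = 81.
Step 3: result = 81

The answer is 81.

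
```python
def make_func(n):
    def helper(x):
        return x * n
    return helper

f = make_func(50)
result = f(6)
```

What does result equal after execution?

Step 1: make_func(50) creates a closure capturing n = 50.
Step 2: f(6) computes 6 * 50 = 300.
Step 3: result = 300

The answer is 300.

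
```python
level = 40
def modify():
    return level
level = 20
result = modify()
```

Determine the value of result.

Step 1: level is first set to 40, then reassigned to 20.
Step 2: modify() is called after the reassignment, so it looks up the current global level = 20.
Step 3: result = 20

The answer is 20.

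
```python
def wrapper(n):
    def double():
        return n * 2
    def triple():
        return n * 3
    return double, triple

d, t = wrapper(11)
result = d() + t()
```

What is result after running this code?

Step 1: Both closures capture the same n = 11.
Step 2: d() = 11 * 2 = 22, t() = 11 * 3 = 33.
Step 3: result = 22 + 33 = 55

The answer is 55.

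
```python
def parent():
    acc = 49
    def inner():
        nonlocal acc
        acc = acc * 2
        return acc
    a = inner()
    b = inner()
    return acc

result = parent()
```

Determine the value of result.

Step 1: acc starts at 49.
Step 2: First inner(): acc = 49 * 2 = 98.
Step 3: Second inner(): acc = 98 * 2 = 196.
Step 4: result = 196

The answer is 196.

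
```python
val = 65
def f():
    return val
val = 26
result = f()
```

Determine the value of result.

Step 1: val is first set to 65, then reassigned to 26.
Step 2: f() is called after the reassignment, so it looks up the current global val = 26.
Step 3: result = 26

The answer is 26.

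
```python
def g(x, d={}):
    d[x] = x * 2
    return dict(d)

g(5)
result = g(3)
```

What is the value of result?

Step 1: Mutable default dict is shared across calls.
Step 2: First call adds 5: 10. Second call adds 3: 6.
Step 3: result = {5: 10, 3: 6}

The answer is {5: 10, 3: 6}.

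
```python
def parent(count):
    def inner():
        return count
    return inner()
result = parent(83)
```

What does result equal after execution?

Step 1: parent(83) binds parameter count = 83.
Step 2: inner() looks up count in enclosing scope and finds the parameter count = 83.
Step 3: result = 83

The answer is 83.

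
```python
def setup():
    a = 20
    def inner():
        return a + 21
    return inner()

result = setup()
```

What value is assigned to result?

Step 1: setup() defines a = 20.
Step 2: inner() reads a = 20 from enclosing scope, returns 20 + 21 = 41.
Step 3: result = 41

The answer is 41.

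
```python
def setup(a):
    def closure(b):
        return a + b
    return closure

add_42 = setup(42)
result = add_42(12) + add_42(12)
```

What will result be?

Step 1: add_42 captures a = 42.
Step 2: add_42(12) = 42 + 12 = 54, called twice.
Step 3: result = 54 + 54 = 108

The answer is 108.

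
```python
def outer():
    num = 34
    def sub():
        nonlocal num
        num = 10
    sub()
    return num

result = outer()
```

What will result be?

Step 1: outer() sets num = 34.
Step 2: sub() uses nonlocal to reassign num = 10.
Step 3: result = 10

The answer is 10.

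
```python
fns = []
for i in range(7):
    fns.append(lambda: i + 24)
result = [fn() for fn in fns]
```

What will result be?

Step 1: All lambdas capture i by reference. After the loop, i = 6.
Step 2: Each call returns 6 + 24 = 30.
Step 3: result = [30, 30, 30, 30, 30, 30, 30]

The answer is [30, 30, 30, 30, 30, 30, 30].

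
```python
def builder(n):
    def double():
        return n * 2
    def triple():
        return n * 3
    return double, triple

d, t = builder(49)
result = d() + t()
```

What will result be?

Step 1: Both closures capture the same n = 49.
Step 2: d() = 49 * 2 = 98, t() = 49 * 3 = 147.
Step 3: result = 98 + 147 = 245

The answer is 245.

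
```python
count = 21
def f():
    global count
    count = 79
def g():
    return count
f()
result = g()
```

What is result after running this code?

Step 1: count = 21.
Step 2: f() sets global count = 79.
Step 3: g() reads global count = 79. result = 79

The answer is 79.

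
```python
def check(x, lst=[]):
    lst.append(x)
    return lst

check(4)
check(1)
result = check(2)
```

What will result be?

Step 1: Mutable default argument gotcha! The list [] is created once.
Step 2: Each call appends to the SAME list: [4], [4, 1], [4, 1, 2].
Step 3: result = [4, 1, 2]

The answer is [4, 1, 2].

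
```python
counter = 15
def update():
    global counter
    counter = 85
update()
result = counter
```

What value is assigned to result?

Step 1: counter = 15 globally.
Step 2: update() declares global counter and sets it to 85.
Step 3: After update(), global counter = 85. result = 85

The answer is 85.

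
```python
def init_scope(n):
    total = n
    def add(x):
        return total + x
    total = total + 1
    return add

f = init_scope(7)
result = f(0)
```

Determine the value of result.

Step 1: init_scope(7) sets total = 7, then total = 7 + 1 = 8.
Step 2: Closures capture by reference, so add sees total = 8.
Step 3: f(0) returns 8 + 0 = 8

The answer is 8.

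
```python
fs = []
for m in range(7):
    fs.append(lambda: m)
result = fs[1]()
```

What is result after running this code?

Step 1: The loop creates 7 lambdas, all referencing the same variable m.
Step 2: After the loop, m = 6 (final value).
Step 3: fs[1]() looks up m at call time and finds 6. This is the late binding gotcha. result = 6

The answer is 6.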